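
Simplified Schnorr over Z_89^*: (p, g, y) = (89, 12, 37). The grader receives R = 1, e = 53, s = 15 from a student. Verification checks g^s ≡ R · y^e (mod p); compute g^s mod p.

52

12^2 = 144 ≡ 55
12^4 ≡ 55^2 = 3025 ≡ 88
12^8 ≡ 88^2 = 7744 ≡ 1
15 = 8 + 4 + 2 + 1, so 12^15 ≡ 1·88·55·12 ≡ 52 (mod 89)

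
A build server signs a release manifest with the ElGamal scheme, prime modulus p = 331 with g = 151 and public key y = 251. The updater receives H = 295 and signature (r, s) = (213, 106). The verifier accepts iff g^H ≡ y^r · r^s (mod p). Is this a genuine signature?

Left side g^H mod p:
Squares mod 331: 151^1≡151, 151^2≡293, 151^4≡120, 151^8≡167, 151^16≡85, 151^32≡274, 151^64≡270, 151^128≡80, 151^256≡111
295 = 256 + 32 + 4 + 2 + 1, so 151^295 ≡ 111·274·120·293·151 ≡ 61 (mod 331)
Right side y^r · r^s mod p:
Squares mod 331: 251^1≡251, 251^2≡111, 251^4≡74, 251^8≡180, 251^16≡293, 251^32≡120, 251^64≡167, 251^128≡85
213 = 128 + 64 + 16 + 4 + 1, so 251^213 ≡ 85·167·293·74·251 ≡ 257 (mod 331)
Squares mod 331: 213^1≡213, 213^2≡22, 213^4≡153, 213^8≡239, 213^16≡189, 213^32≡304, 213^64≡67
106 = 64 + 32 + 8 + 2, so 213^106 ≡ 67·304·239·22 ≡ 225 (mod 331)
257·225 = 57825 ≡ 231 (mod 331)
61 ≠ 231, so verification fails.

forged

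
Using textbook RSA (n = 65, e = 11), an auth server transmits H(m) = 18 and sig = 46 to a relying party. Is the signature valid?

sig^2 ≡ 46^2 = 2116 ≡ 36
sig^4 ≡ 36^2 = 1296 ≡ 61
sig^8 ≡ 61^2 = 3721 ≡ 16
11 = 8 + 2 + 1, so sig^11 ≡ 16·36·46 ≡ 41 (mod 65)
The recovered value 41 does not match the digest 18.

invalid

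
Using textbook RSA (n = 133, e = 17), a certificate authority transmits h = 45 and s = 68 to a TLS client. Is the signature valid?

s^2 ≡ 68^2 = 4624 ≡ 102
s^4 ≡ 102^2 = 10404 ≡ 30
s^8 ≡ 30^2 = 900 ≡ 102
s^16 ≡ 102^2 = 10404 ≡ 30
17 = 16 + 1, so s^17 ≡ 30·68 ≡ 45 (mod 133)
45 = h, so the signature checks out.

valid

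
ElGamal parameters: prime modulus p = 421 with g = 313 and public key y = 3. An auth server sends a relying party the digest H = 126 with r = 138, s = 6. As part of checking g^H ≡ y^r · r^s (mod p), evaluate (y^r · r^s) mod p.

3^2 = 9
3^4 ≡ 9^2 = 81
3^8 ≡ 81^2 = 6561 ≡ 246
3^16 ≡ 246^2 = 60516 ≡ 313
3^32 ≡ 313^2 = 97969 ≡ 297
3^64 ≡ 297^2 = 88209 ≡ 220
3^128 ≡ 220^2 = 48400 ≡ 406
138 = 128 + 8 + 2, so 3^138 ≡ 406·246·9 ≡ 49 (mod 421)
138^2 = 19044 ≡ 99
138^4 ≡ 99^2 = 9801 ≡ 118
6 = 4 + 2, so 138^6 ≡ 118·99 ≡ 315 (mod 421)
y^r · r^s ≡ 49·315 = 15435 ≡ 279 (mod 421)

279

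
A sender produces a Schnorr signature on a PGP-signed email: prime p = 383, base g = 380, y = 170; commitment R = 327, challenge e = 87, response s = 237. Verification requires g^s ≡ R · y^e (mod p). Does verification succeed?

g^s mod p:
380^2 = 144400 ≡ 9
380^4 ≡ 9^2 = 81
380^8 ≡ 81^2 = 6561 ≡ 50
380^16 ≡ 50^2 = 2500 ≡ 202
380^32 ≡ 202^2 = 40804 ≡ 206
380^64 ≡ 206^2 = 42436 ≡ 306
380^128 ≡ 306^2 = 93636 ≡ 184
237 = 128 + 64 + 32 + 8 + 4 + 1, so 380^237 ≡ 184·306·206·50·81·380 ≡ 15 (mod 383)
R · y^e mod p:
170^2 = 28900 ≡ 175
170^4 ≡ 175^2 = 30625 ≡ 368
170^8 ≡ 368^2 = 135424 ≡ 225
170^16 ≡ 225^2 = 50625 ≡ 69
170^32 ≡ 69^2 = 4761 ≡ 165
170^64 ≡ 165^2 = 27225 ≡ 32
87 = 64 + 16 + 4 + 2 + 1, so 170^87 ≡ 32·69·368·175·170 ≡ 354 (mod 383)
327·354 = 115758 ≡ 92 (mod 383)
15 ≠ 92; the check fails.

fails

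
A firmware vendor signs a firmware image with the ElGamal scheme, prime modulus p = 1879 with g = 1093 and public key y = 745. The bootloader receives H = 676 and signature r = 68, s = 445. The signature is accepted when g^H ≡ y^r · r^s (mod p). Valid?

no

Left side g^H mod p:
1093^2 = 1194649 ≡ 1484
1093^4 ≡ 1484^2 = 2202256 ≡ 68
1093^8 ≡ 68^2 = 4624 ≡ 866
1093^16 ≡ 866^2 = 749956 ≡ 235
1093^32 ≡ 235^2 = 55225 ≡ 734
1093^64 ≡ 734^2 = 538756 ≡ 1362
1093^128 ≡ 1362^2 = 1855044 ≡ 471
1093^256 ≡ 471^2 = 221841 ≡ 119
1093^512 ≡ 119^2 = 14161 ≡ 1008
676 = 512 + 128 + 32 + 4, so 1093^676 ≡ 1008·471·734·68 ≡ 869 (mod 1879)
Right side y^r · r^s mod p:
745^2 = 555025 ≡ 720
745^4 ≡ 720^2 = 518400 ≡ 1675
745^8 ≡ 1675^2 = 2805625 ≡ 278
745^16 ≡ 278^2 = 77284 ≡ 245
745^32 ≡ 245^2 = 60025 ≡ 1776
745^64 ≡ 1776^2 = 3154176 ≡ 1214
68 = 64 + 4, so 745^68 ≡ 1214·1675 ≡ 372 (mod 1879)
68^2 = 4624 ≡ 866
68^4 ≡ 866^2 = 749956 ≡ 235
68^8 ≡ 235^2 = 55225 ≡ 734
68^16 ≡ 734^2 = 538756 ≡ 1362
68^32 ≡ 1362^2 = 1855044 ≡ 471
68^64 ≡ 471^2 = 221841 ≡ 119
68^128 ≡ 119^2 = 14161 ≡ 1008
68^256 ≡ 1008^2 = 1016064 ≡ 1404
445 = 256 + 128 + 32 + 16 + 8 + 4 + 1, so 68^445 ≡ 1404·1008·471·1362·734·235·68 ≡ 126 (mod 1879)
372·126 = 46872 ≡ 1776 (mod 1879)
869 ≠ 1776, so verification fails.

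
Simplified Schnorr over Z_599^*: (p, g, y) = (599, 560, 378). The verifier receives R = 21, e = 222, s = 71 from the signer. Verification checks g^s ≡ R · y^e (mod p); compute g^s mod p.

276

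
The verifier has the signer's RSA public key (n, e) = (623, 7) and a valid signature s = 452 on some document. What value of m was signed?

s^2 ≡ 452^2 = 204304 ≡ 583
s^4 ≡ 583^2 = 339889 ≡ 354
7 = 4 + 2 + 1, so s^7 ≡ 354·583·452 ≡ 382 (mod 623)

382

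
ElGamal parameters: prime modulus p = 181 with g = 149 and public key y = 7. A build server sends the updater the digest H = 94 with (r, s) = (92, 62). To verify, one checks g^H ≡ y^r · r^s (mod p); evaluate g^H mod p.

149^2 = 22201 ≡ 119
149^4 ≡ 119^2 = 14161 ≡ 43
149^8 ≡ 43^2 = 1849 ≡ 39
149^16 ≡ 39^2 = 1521 ≡ 73
149^32 ≡ 73^2 = 5329 ≡ 80
149^64 ≡ 80^2 = 6400 ≡ 65
94 = 64 + 16 + 8 + 4 + 2, so 149^94 ≡ 65·73·39·43·119 ≡ 138 (mod 181)

138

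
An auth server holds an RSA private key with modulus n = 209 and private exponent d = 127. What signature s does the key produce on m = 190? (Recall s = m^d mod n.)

152

Squares mod 209: m^1≡190, m^2≡152, m^4≡114, m^8≡38, m^16≡190, m^32≡152, m^64≡114
127 = 64 + 32 + 16 + 8 + 4 + 2 + 1, so m^127 ≡ 114·152·190·38·114·152·190 ≡ 152 (mod 209)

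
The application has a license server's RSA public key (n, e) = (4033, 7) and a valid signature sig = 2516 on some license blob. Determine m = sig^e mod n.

703

sig^2 ≡ 2516^2 = 6330256 ≡ 2479
sig^4 ≡ 2479^2 = 6145441 ≡ 3182
7 = 4 + 2 + 1, so sig^7 ≡ 3182·2479·2516 ≡ 703 (mod 4033)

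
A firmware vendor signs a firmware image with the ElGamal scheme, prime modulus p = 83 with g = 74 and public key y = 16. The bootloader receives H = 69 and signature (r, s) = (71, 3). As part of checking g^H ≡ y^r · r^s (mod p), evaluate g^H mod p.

50

74^2 = 5476 ≡ 81
74^4 ≡ 81^2 = 6561 ≡ 4
74^8 ≡ 4^2 = 16
74^16 ≡ 16^2 = 256 ≡ 7
74^32 ≡ 7^2 = 49
74^64 ≡ 49^2 = 2401 ≡ 77
69 = 64 + 4 + 1, so 74^69 ≡ 77·4·74 ≡ 50 (mod 83)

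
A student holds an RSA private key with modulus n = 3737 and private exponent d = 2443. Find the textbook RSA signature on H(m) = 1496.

1637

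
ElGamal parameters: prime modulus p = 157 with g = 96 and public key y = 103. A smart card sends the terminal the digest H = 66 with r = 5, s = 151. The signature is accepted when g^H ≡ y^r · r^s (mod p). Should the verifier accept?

Left side g^H mod p:
Squares mod 157: 96^1≡96, 96^2≡110, 96^4≡11, 96^8≡121, 96^16≡40, 96^32≡30, 96^64≡115
66 = 64 + 2, so 96^66 ≡ 115·110 ≡ 90 (mod 157)
Right side y^r · r^s mod p:
Squares mod 157: 103^1≡103, 103^2≡90, 103^4≡93
5 = 4 + 1, so 103^5 ≡ 93·103 ≡ 2 (mod 157)
Squares mod 157: 5^1≡5, 5^2≡25, 5^4≡154, 5^8≡9, 5^16≡81, 5^32≡124, 5^64≡147, 5^128≡100
151 = 128 + 16 + 4 + 2 + 1, so 5^151 ≡ 100·81·154·25·5 ≡ 136 (mod 157)
2·136 = 272 ≡ 115 (mod 157)
90 ≠ 115, so verification fails.

reject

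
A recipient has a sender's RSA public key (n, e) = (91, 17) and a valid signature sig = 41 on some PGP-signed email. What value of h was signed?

6

sig^2 ≡ 41^2 = 1681 ≡ 43
sig^4 ≡ 43^2 = 1849 ≡ 29
sig^8 ≡ 29^2 = 841 ≡ 22
sig^16 ≡ 22^2 = 484 ≡ 29
17 = 16 + 1, so sig^17 ≡ 29·41 ≡ 6 (mod 91)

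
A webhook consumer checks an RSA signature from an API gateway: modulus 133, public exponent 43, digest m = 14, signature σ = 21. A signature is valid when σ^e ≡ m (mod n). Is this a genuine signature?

σ^43 mod 133 = 14
Since 14 equals the digest 14, verification succeeds.

genuine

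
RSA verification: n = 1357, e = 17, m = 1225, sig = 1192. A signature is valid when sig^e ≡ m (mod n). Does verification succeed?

fails

Squares mod 1357: sig^1≡1192, sig^2≡85, sig^4≡440, sig^8≡906, sig^16≡1208
17 = 16 + 1, so sig^17 ≡ 1208·1192 ≡ 159 (mod 1357)
sig^17 mod 1357 = 159, but m = 1225.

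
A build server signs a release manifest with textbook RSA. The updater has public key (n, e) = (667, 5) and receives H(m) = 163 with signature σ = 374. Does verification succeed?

σ^5 mod 667 = 163
Since 163 equals the digest 163, verification succeeds.

passes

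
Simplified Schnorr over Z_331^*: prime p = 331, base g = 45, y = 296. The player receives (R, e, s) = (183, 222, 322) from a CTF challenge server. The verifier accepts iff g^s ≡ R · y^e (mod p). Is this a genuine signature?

forged

g^s mod p:
45^2 = 2025 ≡ 39
45^4 ≡ 39^2 = 1521 ≡ 197
45^8 ≡ 197^2 = 38809 ≡ 82
45^16 ≡ 82^2 = 6724 ≡ 104
45^32 ≡ 104^2 = 10816 ≡ 224
45^64 ≡ 224^2 = 50176 ≡ 195
45^128 ≡ 195^2 = 38025 ≡ 291
45^256 ≡ 291^2 = 84681 ≡ 276
322 = 256 + 64 + 2, so 45^322 ≡ 276·195·39 ≡ 109 (mod 331)
R · y^e mod p:
296^2 = 87616 ≡ 232
296^4 ≡ 232^2 = 53824 ≡ 202
296^8 ≡ 202^2 = 40804 ≡ 91
296^16 ≡ 91^2 = 8281 ≡ 6
296^32 ≡ 6^2 = 36
296^64 ≡ 36^2 = 1296 ≡ 303
296^128 ≡ 303^2 = 91809 ≡ 122
222 = 128 + 64 + 16 + 8 + 4 + 2, so 296^222 ≡ 122·303·6·91·202·232 ≡ 189 (mod 331)
183·189 = 34587 ≡ 163 (mod 331)
109 ≠ 163; the check fails.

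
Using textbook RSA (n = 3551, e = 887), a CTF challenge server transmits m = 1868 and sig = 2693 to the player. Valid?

no

sig^2 ≡ 2693^2 = 7252249 ≡ 1107
sig^4 ≡ 1107^2 = 1225449 ≡ 354
sig^8 ≡ 354^2 = 125316 ≡ 1031
sig^16 ≡ 1031^2 = 1062961 ≡ 1212
sig^32 ≡ 1212^2 = 1468944 ≡ 2381
sig^64 ≡ 2381^2 = 5669161 ≡ 1765
sig^128 ≡ 1765^2 = 3115225 ≡ 998
sig^256 ≡ 998^2 = 996004 ≡ 1724
sig^512 ≡ 1724^2 = 2972176 ≡ 3540
887 = 512 + 256 + 64 + 32 + 16 + 4 + 2 + 1, so sig^887 ≡ 3540·1724·1765·2381·1212·354·1107·2693 ≡ 7 (mod 3551)
sig^887 mod 3551 = 7, but m = 1868.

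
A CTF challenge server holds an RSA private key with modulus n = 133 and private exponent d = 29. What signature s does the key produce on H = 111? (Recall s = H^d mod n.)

H^29 mod 133 = 104

104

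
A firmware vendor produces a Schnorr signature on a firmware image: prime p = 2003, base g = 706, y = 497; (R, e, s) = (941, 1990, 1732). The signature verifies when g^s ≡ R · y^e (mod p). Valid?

yes

g^s mod p:
706^2 = 498436 ≡ 1692
706^4 ≡ 1692^2 = 2862864 ≡ 577
706^8 ≡ 577^2 = 332929 ≡ 431
706^16 ≡ 431^2 = 185761 ≡ 1485
706^32 ≡ 1485^2 = 2205225 ≡ 1925
706^64 ≡ 1925^2 = 3705625 ≡ 75
706^128 ≡ 75^2 = 5625 ≡ 1619
706^256 ≡ 1619^2 = 2621161 ≡ 1237
706^512 ≡ 1237^2 = 1530169 ≡ 1880
706^1024 ≡ 1880^2 = 3534400 ≡ 1108
1732 = 1024 + 512 + 128 + 64 + 4, so 706^1732 ≡ 1108·1880·1619·75·577 ≡ 876 (mod 2003)
R · y^e mod p:
497^2 = 247009 ≡ 640
497^4 ≡ 640^2 = 409600 ≡ 988
497^8 ≡ 988^2 = 976144 ≡ 683
497^16 ≡ 683^2 = 466489 ≡ 1793
497^32 ≡ 1793^2 = 3214849 ≡ 34
497^64 ≡ 34^2 = 1156
497^128 ≡ 1156^2 = 1336336 ≡ 335
497^256 ≡ 335^2 = 112225 ≡ 57
497^512 ≡ 57^2 = 3249 ≡ 1246
497^1024 ≡ 1246^2 = 1552516 ≡ 191
1990 = 1024 + 512 + 256 + 128 + 64 + 4 + 2, so 497^1990 ≡ 191·1246·57·335·1156·988·640 ≡ 1674 (mod 2003)
941·1674 = 1575234 ≡ 876 (mod 2003)
876 ≡ 876 (mod 2003); signature holds.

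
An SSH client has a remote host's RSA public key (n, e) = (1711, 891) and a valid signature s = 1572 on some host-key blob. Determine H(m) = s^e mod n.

718

s^2 ≡ 1572^2 = 2471184 ≡ 500
s^4 ≡ 500^2 = 250000 ≡ 194
s^8 ≡ 194^2 = 37636 ≡ 1705
s^16 ≡ 1705^2 = 2907025 ≡ 36
s^32 ≡ 36^2 = 1296
s^64 ≡ 1296^2 = 1679616 ≡ 1125
s^128 ≡ 1125^2 = 1265625 ≡ 1196
s^256 ≡ 1196^2 = 1430416 ≡ 20
s^512 ≡ 20^2 = 400
891 = 512 + 256 + 64 + 32 + 16 + 8 + 2 + 1, so s^891 ≡ 400·20·1125·1296·36·1705·500·1572 ≡ 718 (mod 1711)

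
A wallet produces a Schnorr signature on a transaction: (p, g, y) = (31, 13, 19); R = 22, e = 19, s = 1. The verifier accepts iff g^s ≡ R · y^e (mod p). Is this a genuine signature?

forged

g^s mod p:
13^1 mod 31 = 13
R · y^e mod p:
19^2 = 361 ≡ 20
19^4 ≡ 20^2 = 400 ≡ 28
19^8 ≡ 28^2 = 784 ≡ 9
19^16 ≡ 9^2 = 81 ≡ 19
19 = 16 + 2 + 1, so 19^19 ≡ 19·20·19 ≡ 28 (mod 31)
22·28 = 616 ≡ 27 (mod 31)
13 ≠ 27; the check fails.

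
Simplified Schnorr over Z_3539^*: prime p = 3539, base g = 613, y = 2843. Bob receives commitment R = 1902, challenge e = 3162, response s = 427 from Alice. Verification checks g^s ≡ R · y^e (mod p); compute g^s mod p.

2047

613^2 = 375769 ≡ 635
613^4 ≡ 635^2 = 403225 ≡ 3318
613^8 ≡ 3318^2 = 11009124 ≡ 2834
613^16 ≡ 2834^2 = 8031556 ≡ 1565
613^32 ≡ 1565^2 = 2449225 ≡ 237
613^64 ≡ 237^2 = 56169 ≡ 3084
613^128 ≡ 3084^2 = 9511056 ≡ 1763
613^256 ≡ 1763^2 = 3108169 ≡ 927
427 = 256 + 128 + 32 + 8 + 2 + 1, so 613^427 ≡ 927·1763·237·2834·635·613 ≡ 2047 (mod 3539)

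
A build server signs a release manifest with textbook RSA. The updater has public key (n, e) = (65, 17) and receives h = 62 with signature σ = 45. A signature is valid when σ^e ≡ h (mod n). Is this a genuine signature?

forged

σ^17 mod 65 = 15
15 ≠ 62, so verification fails.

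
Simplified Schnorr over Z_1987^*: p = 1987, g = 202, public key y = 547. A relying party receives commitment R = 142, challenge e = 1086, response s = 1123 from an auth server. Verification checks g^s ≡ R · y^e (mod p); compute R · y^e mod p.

1545

547^2 = 299209 ≡ 1159
547^4 ≡ 1159^2 = 1343281 ≡ 69
547^8 ≡ 69^2 = 4761 ≡ 787
547^16 ≡ 787^2 = 619369 ≡ 1412
547^32 ≡ 1412^2 = 1993744 ≡ 783
547^64 ≡ 783^2 = 613089 ≡ 1093
547^128 ≡ 1093^2 = 1194649 ≡ 462
547^256 ≡ 462^2 = 213444 ≡ 835
547^512 ≡ 835^2 = 697225 ≡ 1775
547^1024 ≡ 1775^2 = 3150625 ≡ 1230
1086 = 1024 + 32 + 16 + 8 + 4 + 2, so 547^1086 ≡ 1230·783·1412·787·69·1159 ≡ 1760 (mod 1987)
R · y^e ≡ 142·1760 = 249920 ≡ 1545 (mod 1987)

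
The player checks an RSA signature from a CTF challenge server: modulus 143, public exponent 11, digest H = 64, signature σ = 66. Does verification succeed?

fails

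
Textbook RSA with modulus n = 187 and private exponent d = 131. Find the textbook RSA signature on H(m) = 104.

(H(m))^2 ≡ 104^2 = 10816 ≡ 157
(H(m))^4 ≡ 157^2 = 24649 ≡ 152
(H(m))^8 ≡ 152^2 = 23104 ≡ 103
(H(m))^16 ≡ 103^2 = 10609 ≡ 137
(H(m))^32 ≡ 137^2 = 18769 ≡ 69
(H(m))^64 ≡ 69^2 = 4761 ≡ 86
(H(m))^128 ≡ 86^2 = 7396 ≡ 103
131 = 128 + 2 + 1, so (H(m))^131 ≡ 103·157·104 ≡ 93 (mod 187)

93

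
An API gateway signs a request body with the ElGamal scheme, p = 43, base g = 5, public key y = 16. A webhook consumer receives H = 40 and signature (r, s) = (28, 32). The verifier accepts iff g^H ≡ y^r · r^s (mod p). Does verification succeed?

Left side g^H mod p:
Squares mod 43: 5^1≡5, 5^2≡25, 5^4≡23, 5^8≡13, 5^16≡40, 5^32≡9
40 = 32 + 8, so 5^40 ≡ 9·13 ≡ 31 (mod 43)
Right side y^r · r^s mod p:
Squares mod 43: 16^1≡16, 16^2≡41, 16^4≡4, 16^8≡16, 16^16≡41
28 = 16 + 8 + 4, so 16^28 ≡ 41·16·4 ≡ 1 (mod 43)
Squares mod 43: 28^1≡28, 28^2≡10, 28^4≡14, 28^8≡24, 28^16≡17, 28^32≡31
28^32 ≡ 31 (mod 43)
1·31 = 31 ≡ 31 (mod 43)
31 ≡ 31 (mod 43), so the signature is genuine.

passes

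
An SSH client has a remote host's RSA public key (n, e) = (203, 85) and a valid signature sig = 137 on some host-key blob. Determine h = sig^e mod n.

Squares mod 203: sig^1≡137, sig^2≡93, sig^4≡123, sig^8≡107, sig^16≡81, sig^32≡65, sig^64≡165
85 = 64 + 16 + 4 + 1, so sig^85 ≡ 165·81·123·137 ≡ 137 (mod 203)

137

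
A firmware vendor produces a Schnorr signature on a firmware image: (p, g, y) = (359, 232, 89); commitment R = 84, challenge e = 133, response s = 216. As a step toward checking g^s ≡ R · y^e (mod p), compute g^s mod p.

207

232^2 = 53824 ≡ 333
232^4 ≡ 333^2 = 110889 ≡ 317
232^8 ≡ 317^2 = 100489 ≡ 328
232^16 ≡ 328^2 = 107584 ≡ 243
232^32 ≡ 243^2 = 59049 ≡ 173
232^64 ≡ 173^2 = 29929 ≡ 132
232^128 ≡ 132^2 = 17424 ≡ 192
216 = 128 + 64 + 16 + 8, so 232^216 ≡ 192·132·243·328 ≡ 207 (mod 359)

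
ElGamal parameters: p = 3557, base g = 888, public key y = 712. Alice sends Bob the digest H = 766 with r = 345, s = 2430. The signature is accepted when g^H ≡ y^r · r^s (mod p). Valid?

Left side g^H mod p:
888^766 mod 3557 = 1776
Right side y^r · r^s mod p:
712^345 mod 3557 = 1814
345^2430 mod 3557 = 1927
1814·1927 = 3495578 ≡ 2604 (mod 3557)
1776 ≠ 2604, so verification fails.

no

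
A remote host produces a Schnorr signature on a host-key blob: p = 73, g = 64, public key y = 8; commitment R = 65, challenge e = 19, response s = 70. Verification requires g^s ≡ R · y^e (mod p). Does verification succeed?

g^s mod p:
64^2 = 4096 ≡ 8
64^4 ≡ 8^2 = 64
64^8 ≡ 64^2 = 4096 ≡ 8
64^16 ≡ 8^2 = 64
64^32 ≡ 64^2 = 4096 ≡ 8
64^64 ≡ 8^2 = 64
70 = 64 + 4 + 2, so 64^70 ≡ 64·64·8 ≡ 64 (mod 73)
R · y^e mod p:
8^2 = 64
8^4 ≡ 64^2 = 4096 ≡ 8
8^8 ≡ 8^2 = 64
8^16 ≡ 64^2 = 4096 ≡ 8
19 = 16 + 2 + 1, so 8^19 ≡ 8·64·8 ≡ 8 (mod 73)
65·8 = 520 ≡ 9 (mod 73)
64 ≠ 9; the check fails.

fails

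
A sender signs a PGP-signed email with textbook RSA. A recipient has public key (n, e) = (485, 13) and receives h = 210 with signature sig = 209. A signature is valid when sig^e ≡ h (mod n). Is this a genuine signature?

forged

sig^2 ≡ 209^2 = 43681 ≡ 31
sig^4 ≡ 31^2 = 961 ≡ 476
sig^8 ≡ 476^2 = 226576 ≡ 81
13 = 8 + 4 + 1, so sig^13 ≡ 81·476·209 ≡ 414 (mod 485)
The recovered value 414 does not match the digest 210.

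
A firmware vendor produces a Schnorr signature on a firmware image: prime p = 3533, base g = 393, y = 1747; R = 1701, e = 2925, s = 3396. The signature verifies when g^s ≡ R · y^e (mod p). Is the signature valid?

valid

g^s mod p:
393^2 = 154449 ≡ 2530
393^4 ≡ 2530^2 = 6400900 ≡ 2637
393^8 ≡ 2637^2 = 6953769 ≡ 825
393^16 ≡ 825^2 = 680625 ≡ 2289
393^32 ≡ 2289^2 = 5239521 ≡ 82
393^64 ≡ 82^2 = 6724 ≡ 3191
393^128 ≡ 3191^2 = 10182481 ≡ 375
393^256 ≡ 375^2 = 140625 ≡ 2838
393^512 ≡ 2838^2 = 8054244 ≡ 2537
393^1024 ≡ 2537^2 = 6436369 ≡ 2776
393^2048 ≡ 2776^2 = 7706176 ≡ 703
3396 = 2048 + 1024 + 256 + 64 + 4, so 393^3396 ≡ 703·2776·2838·3191·2637 ≡ 2276 (mod 3533)
R · y^e mod p:
1747^2 = 3052009 ≡ 3030
1747^4 ≡ 3030^2 = 9180900 ≡ 2166
1747^8 ≡ 2166^2 = 4691556 ≡ 3265
1747^16 ≡ 3265^2 = 10660225 ≡ 1164
1747^32 ≡ 1164^2 = 1354896 ≡ 1757
1747^64 ≡ 1757^2 = 3087049 ≡ 2740
1747^128 ≡ 2740^2 = 7507600 ≡ 3508
1747^256 ≡ 3508^2 = 12306064 ≡ 625
1747^512 ≡ 625^2 = 390625 ≡ 1995
1747^1024 ≡ 1995^2 = 3980025 ≡ 1867
1747^2048 ≡ 1867^2 = 3485689 ≡ 2151
2925 = 2048 + 512 + 256 + 64 + 32 + 8 + 4 + 1, so 1747^2925 ≡ 2151·1995·625·2740·1757·3265·2166·1747 ≡ 1071 (mod 3533)
1701·1071 = 1821771 ≡ 2276 (mod 3533)
2276 ≡ 2276 (mod 3533); signature holds.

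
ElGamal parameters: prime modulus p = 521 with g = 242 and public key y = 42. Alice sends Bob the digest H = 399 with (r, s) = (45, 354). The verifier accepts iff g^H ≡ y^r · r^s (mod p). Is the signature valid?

Left side g^H mod p:
242^2 = 58564 ≡ 212
242^4 ≡ 212^2 = 44944 ≡ 138
242^8 ≡ 138^2 = 19044 ≡ 288
242^16 ≡ 288^2 = 82944 ≡ 105
242^32 ≡ 105^2 = 11025 ≡ 84
242^64 ≡ 84^2 = 7056 ≡ 283
242^128 ≡ 283^2 = 80089 ≡ 376
242^256 ≡ 376^2 = 141376 ≡ 185
399 = 256 + 128 + 8 + 4 + 2 + 1, so 242^399 ≡ 185·376·288·138·212·242 ≡ 118 (mod 521)
Right side y^r · r^s mod p:
42^2 = 1764 ≡ 201
42^4 ≡ 201^2 = 40401 ≡ 284
42^8 ≡ 284^2 = 80656 ≡ 422
42^16 ≡ 422^2 = 178084 ≡ 423
42^32 ≡ 423^2 = 178929 ≡ 226
45 = 32 + 8 + 4 + 1, so 42^45 ≡ 226·422·284·42 ≡ 489 (mod 521)
45^2 = 2025 ≡ 462
45^4 ≡ 462^2 = 213444 ≡ 355
45^8 ≡ 355^2 = 126025 ≡ 464
45^16 ≡ 464^2 = 215296 ≡ 123
45^32 ≡ 123^2 = 15129 ≡ 20
45^64 ≡ 20^2 = 400
45^128 ≡ 400^2 = 160000 ≡ 53
45^256 ≡ 53^2 = 2809 ≡ 204
354 = 256 + 64 + 32 + 2, so 45^354 ≡ 204·400·20·462 ≡ 94 (mod 521)
489·94 = 45966 ≡ 118 (mod 521)
118 ≡ 118 (mod 521), so the signature is genuine.

valid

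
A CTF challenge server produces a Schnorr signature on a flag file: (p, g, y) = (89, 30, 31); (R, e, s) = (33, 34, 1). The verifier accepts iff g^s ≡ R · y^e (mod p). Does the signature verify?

g^s mod p:
30^1 mod 89 = 30
R · y^e mod p:
Squares mod 89: 31^1≡31, 31^2≡71, 31^4≡57, 31^8≡45, 31^16≡67, 31^32≡39
34 = 32 + 2, so 31^34 ≡ 39·71 ≡ 10 (mod 89)
33·10 = 330 ≡ 63 (mod 89)
30 ≠ 63; the check fails.

does not verify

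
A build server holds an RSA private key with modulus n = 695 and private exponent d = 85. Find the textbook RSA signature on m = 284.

264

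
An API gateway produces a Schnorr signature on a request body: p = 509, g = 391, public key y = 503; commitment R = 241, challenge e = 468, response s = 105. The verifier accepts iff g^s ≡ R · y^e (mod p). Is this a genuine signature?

forged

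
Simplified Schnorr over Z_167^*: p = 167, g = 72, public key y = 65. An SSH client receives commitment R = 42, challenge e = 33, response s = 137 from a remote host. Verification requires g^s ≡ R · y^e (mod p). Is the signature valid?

valid

g^s mod p:
72^2 = 5184 ≡ 7
72^4 ≡ 7^2 = 49
72^8 ≡ 49^2 = 2401 ≡ 63
72^16 ≡ 63^2 = 3969 ≡ 128
72^32 ≡ 128^2 = 16384 ≡ 18
72^64 ≡ 18^2 = 324 ≡ 157
72^128 ≡ 157^2 = 24649 ≡ 100
137 = 128 + 8 + 1, so 72^137 ≡ 100·63·72 ≡ 28 (mod 167)
R · y^e mod p:
65^2 = 4225 ≡ 50
65^4 ≡ 50^2 = 2500 ≡ 162
65^8 ≡ 162^2 = 26244 ≡ 25
65^16 ≡ 25^2 = 625 ≡ 124
65^32 ≡ 124^2 = 15376 ≡ 12
33 = 32 + 1, so 65^33 ≡ 12·65 ≡ 112 (mod 167)
42·112 = 4704 ≡ 28 (mod 167)
28 ≡ 28 (mod 167); signature holds.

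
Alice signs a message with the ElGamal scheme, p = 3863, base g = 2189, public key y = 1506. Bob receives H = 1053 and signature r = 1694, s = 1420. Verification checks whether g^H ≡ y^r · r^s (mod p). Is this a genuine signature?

Left side g^H mod p:
Squares mod 3863: 2189^1≡2189, 2189^2≡1601, 2189^4≡2032, 2189^8≡3340, 2189^16≡3119, 2189^32≡1127, 2189^64≡3065, 2189^128≡3272, 2189^256≡1611, 2189^512≡3248, 2189^1024≡3514
1053 = 1024 + 16 + 8 + 4 + 1, so 2189^1053 ≡ 3514·3119·3340·2032·2189 ≡ 1782 (mod 3863)
Right side y^r · r^s mod p:
Squares mod 3863: 1506^1≡1506, 1506^2≡455, 1506^4≡2286, 1506^8≡3020, 1506^16≡3720, 1506^32≡1134, 1506^64≡3440, 1506^128≡1231, 1506^256≡1065, 1506^512≡2366, 1506^1024≡469
1694 = 1024 + 512 + 128 + 16 + 8 + 4 + 2, so 1506^1694 ≡ 469·2366·1231·3720·3020·2286·455 ≡ 759 (mod 3863)
Squares mod 3863: 1694^1≡1694, 1694^2≡3290, 1694^4≡3837, 1694^8≡676, 1694^16≡1142, 1694^32≡2333, 1694^64≡3785, 1694^128≡2221, 1694^256≡3653, 1694^512≡1607, 1694^1024≡1965
1420 = 1024 + 256 + 128 + 8 + 4, so 1694^1420 ≡ 1965·3653·2221·676·3837 ≡ 715 (mod 3863)
759·715 = 542685 ≡ 1865 (mod 3863)
1782 ≠ 1865, so verification fails.

forged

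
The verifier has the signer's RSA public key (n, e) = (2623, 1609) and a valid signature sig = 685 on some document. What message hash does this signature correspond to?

sig^2 ≡ 685^2 = 469225 ≡ 2331
sig^4 ≡ 2331^2 = 5433561 ≡ 1328
sig^8 ≡ 1328^2 = 1763584 ≡ 928
sig^16 ≡ 928^2 = 861184 ≡ 840
sig^32 ≡ 840^2 = 705600 ≡ 13
sig^64 ≡ 13^2 = 169
sig^128 ≡ 169^2 = 28561 ≡ 2331
sig^256 ≡ 2331^2 = 5433561 ≡ 1328
sig^512 ≡ 1328^2 = 1763584 ≡ 928
sig^1024 ≡ 928^2 = 861184 ≡ 840
1609 = 1024 + 512 + 64 + 8 + 1, so sig^1609 ≡ 840·928·169·928·685 ≡ 1966 (mod 2623)

1966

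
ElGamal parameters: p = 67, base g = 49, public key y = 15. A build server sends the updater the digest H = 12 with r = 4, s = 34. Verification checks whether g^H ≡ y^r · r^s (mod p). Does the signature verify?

does not verify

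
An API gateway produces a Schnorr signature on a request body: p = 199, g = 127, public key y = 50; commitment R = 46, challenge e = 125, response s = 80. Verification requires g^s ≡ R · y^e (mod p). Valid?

g^s mod p:
127^80 mod 199 = 115
R · y^e mod p:
50^125 mod 199 = 102
46·102 = 4692 ≡ 115 (mod 199)
115 ≡ 115 (mod 199); signature holds.

yes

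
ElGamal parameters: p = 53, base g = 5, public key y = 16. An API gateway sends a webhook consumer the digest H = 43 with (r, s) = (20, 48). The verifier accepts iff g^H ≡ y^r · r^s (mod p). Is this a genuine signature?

Left side g^H mod p:
5^2 = 25
5^4 ≡ 25^2 = 625 ≡ 42
5^8 ≡ 42^2 = 1764 ≡ 15
5^16 ≡ 15^2 = 225 ≡ 13
5^32 ≡ 13^2 = 169 ≡ 10
43 = 32 + 8 + 2 + 1, so 5^43 ≡ 10·15·25·5 ≡ 41 (mod 53)
Right side y^r · r^s mod p:
16^2 = 256 ≡ 44
16^4 ≡ 44^2 = 1936 ≡ 28
16^8 ≡ 28^2 = 784 ≡ 42
16^16 ≡ 42^2 = 1764 ≡ 15
20 = 16 + 4, so 16^20 ≡ 15·28 ≡ 49 (mod 53)
20^2 = 400 ≡ 29
20^4 ≡ 29^2 = 841 ≡ 46
20^8 ≡ 46^2 = 2116 ≡ 49
20^16 ≡ 49^2 = 2401 ≡ 16
20^32 ≡ 16^2 = 256 ≡ 44
48 = 32 + 16, so 20^48 ≡ 44·16 ≡ 15 (mod 53)
49·15 = 735 ≡ 46 (mod 53)
41 ≠ 46, so verification fails.

forged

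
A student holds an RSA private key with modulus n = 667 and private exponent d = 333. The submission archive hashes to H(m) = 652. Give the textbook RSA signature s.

282

(H(m))^333 mod 667 = 282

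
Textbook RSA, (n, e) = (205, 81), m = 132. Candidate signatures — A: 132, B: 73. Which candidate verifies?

Candidate A: 132^2 = 17424 ≡ 204; 132^4 ≡ 204^2 = 41616 ≡ 1; 132^8 ≡ 1^2 = 1; 132^16 ≡ 1^2 = 1; 132^32 ≡ 1^2 = 1; 132^64 ≡ 1^2 = 1; 81 = 64 + 16 + 1, so 132^81 ≡ 1·1·132 ≡ 132 (mod 205)
  → matches m = 132
Candidate B: 73^2 = 5329 ≡ 204; 73^4 ≡ 204^2 = 41616 ≡ 1; 73^8 ≡ 1^2 = 1; 73^16 ≡ 1^2 = 1; 73^32 ≡ 1^2 = 1; 73^64 ≡ 1^2 = 1; 81 = 64 + 16 + 1, so 73^81 ≡ 1·1·73 ≡ 73 (mod 205)

A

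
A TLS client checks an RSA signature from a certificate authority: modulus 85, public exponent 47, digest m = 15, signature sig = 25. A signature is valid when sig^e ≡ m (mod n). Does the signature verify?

Squares mod 85: sig^1≡25, sig^2≡30, sig^4≡50, sig^8≡35, sig^16≡35, sig^32≡35
47 = 32 + 8 + 4 + 2 + 1, so sig^47 ≡ 35·35·50·30·25 ≡ 15 (mod 85)
15 = m, so the signature checks out.

verifies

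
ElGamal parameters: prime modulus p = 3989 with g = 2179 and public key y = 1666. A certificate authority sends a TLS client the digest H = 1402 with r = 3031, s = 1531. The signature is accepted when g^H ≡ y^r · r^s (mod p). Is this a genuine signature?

Left side g^H mod p:
2179^2 = 4748041 ≡ 1131
2179^4 ≡ 1131^2 = 1279161 ≡ 2681
2179^8 ≡ 2681^2 = 7187761 ≡ 3572
2179^16 ≡ 3572^2 = 12759184 ≡ 2362
2179^32 ≡ 2362^2 = 5579044 ≡ 2422
2179^64 ≡ 2422^2 = 5866084 ≡ 2254
2179^128 ≡ 2254^2 = 5080516 ≡ 2519
2179^256 ≡ 2519^2 = 6345361 ≡ 2851
2179^512 ≡ 2851^2 = 8128201 ≡ 2608
2179^1024 ≡ 2608^2 = 6801664 ≡ 419
1402 = 1024 + 256 + 64 + 32 + 16 + 8 + 2, so 2179^1402 ≡ 419·2851·2254·2422·2362·3572·1131 ≡ 1553 (mod 3989)
Right side y^r · r^s mod p:
1666^2 = 2775556 ≡ 3201
1666^4 ≡ 3201^2 = 10246401 ≡ 2649
1666^8 ≡ 2649^2 = 7017201 ≡ 550
1666^16 ≡ 550^2 = 302500 ≡ 3325
1666^32 ≡ 3325^2 = 11055625 ≡ 2106
1666^64 ≡ 2106^2 = 4435236 ≡ 3457
1666^128 ≡ 3457^2 = 11950849 ≡ 3794
1666^256 ≡ 3794^2 = 14394436 ≡ 2124
1666^512 ≡ 2124^2 = 4511376 ≡ 3806
1666^1024 ≡ 3806^2 = 14485636 ≡ 1577
1666^2048 ≡ 1577^2 = 2486929 ≡ 1782
3031 = 2048 + 512 + 256 + 128 + 64 + 16 + 4 + 2 + 1, so 1666^3031 ≡ 1782·3806·2124·3794·3457·3325·2649·3201·1666 ≡ 2499 (mod 3989)
3031^2 = 9186961 ≡ 294
3031^4 ≡ 294^2 = 86436 ≡ 2667
3031^8 ≡ 2667^2 = 7112889 ≡ 502
3031^16 ≡ 502^2 = 252004 ≡ 697
3031^32 ≡ 697^2 = 485809 ≡ 3140
3031^64 ≡ 3140^2 = 9859600 ≡ 2781
3031^128 ≡ 2781^2 = 7733961 ≡ 3279
3031^256 ≡ 3279^2 = 10751841 ≡ 1486
3031^512 ≡ 1486^2 = 2208196 ≡ 2279
3031^1024 ≡ 2279^2 = 5193841 ≡ 163
1531 = 1024 + 256 + 128 + 64 + 32 + 16 + 8 + 2 + 1, so 3031^1531 ≡ 163·1486·3279·2781·3140·697·502·294·3031 ≡ 3150 (mod 3989)
2499·3150 = 7871850 ≡ 1553 (mod 3989)
1553 ≡ 1553 (mod 3989), so the signature is genuine.

genuine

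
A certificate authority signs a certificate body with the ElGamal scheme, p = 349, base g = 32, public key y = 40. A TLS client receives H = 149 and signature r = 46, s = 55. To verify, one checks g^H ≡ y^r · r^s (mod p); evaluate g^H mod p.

132

Squares mod 349: 32^1≡32, 32^2≡326, 32^4≡180, 32^8≡292, 32^16≡108, 32^32≡147, 32^64≡320, 32^128≡143
149 = 128 + 16 + 4 + 1, so 32^149 ≡ 143·108·180·32 ≡ 132 (mod 349)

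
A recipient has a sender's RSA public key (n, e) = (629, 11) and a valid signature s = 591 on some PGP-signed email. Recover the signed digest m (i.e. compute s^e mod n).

480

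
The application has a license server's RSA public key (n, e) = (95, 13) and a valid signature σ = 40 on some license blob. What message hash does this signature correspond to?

60

σ^2 ≡ 40^2 = 1600 ≡ 80
σ^4 ≡ 80^2 = 6400 ≡ 35
σ^8 ≡ 35^2 = 1225 ≡ 85
13 = 8 + 4 + 1, so σ^13 ≡ 85·35·40 ≡ 60 (mod 95)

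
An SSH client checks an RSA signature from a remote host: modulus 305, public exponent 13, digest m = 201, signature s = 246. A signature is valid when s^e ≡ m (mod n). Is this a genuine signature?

s^2 ≡ 246^2 = 60516 ≡ 126
s^4 ≡ 126^2 = 15876 ≡ 16
s^8 ≡ 16^2 = 256
13 = 8 + 4 + 1, so s^13 ≡ 256·16·246 ≡ 201 (mod 305)
s^13 mod 305 = 201 matches m.

genuine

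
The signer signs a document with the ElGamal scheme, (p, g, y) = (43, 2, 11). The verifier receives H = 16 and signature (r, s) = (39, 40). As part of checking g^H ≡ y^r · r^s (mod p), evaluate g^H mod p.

2^2 = 4
2^4 ≡ 4^2 = 16
2^8 ≡ 16^2 = 256 ≡ 41
2^16 ≡ 41^2 = 1681 ≡ 4

4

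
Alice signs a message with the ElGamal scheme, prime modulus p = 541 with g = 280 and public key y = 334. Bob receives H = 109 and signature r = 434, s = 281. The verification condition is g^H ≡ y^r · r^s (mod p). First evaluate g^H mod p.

248

Squares mod 541: 280^1≡280, 280^2≡496, 280^4≡402, 280^8≡386, 280^16≡221, 280^32≡151, 280^64≡79
109 = 64 + 32 + 8 + 4 + 1, so 280^109 ≡ 79·151·386·402·280 ≡ 248 (mod 541)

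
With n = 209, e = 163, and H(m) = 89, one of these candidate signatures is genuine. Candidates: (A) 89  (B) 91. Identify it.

A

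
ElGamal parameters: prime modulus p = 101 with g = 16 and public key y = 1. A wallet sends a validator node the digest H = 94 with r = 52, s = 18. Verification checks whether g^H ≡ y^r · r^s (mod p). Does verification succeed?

Left side g^H mod p:
16^2 = 256 ≡ 54
16^4 ≡ 54^2 = 2916 ≡ 88
16^8 ≡ 88^2 = 7744 ≡ 68
16^16 ≡ 68^2 = 4624 ≡ 79
16^32 ≡ 79^2 = 6241 ≡ 80
16^64 ≡ 80^2 = 6400 ≡ 37
94 = 64 + 16 + 8 + 4 + 2, so 16^94 ≡ 37·79·68·88·54 ≡ 81 (mod 101)
Right side y^r · r^s mod p:
1^2 = 1
1^4 ≡ 1^2 = 1
1^8 ≡ 1^2 = 1
1^16 ≡ 1^2 = 1
1^32 ≡ 1^2 = 1
52 = 32 + 16 + 4, so 1^52 ≡ 1·1·1 ≡ 1 (mod 101)
52^2 = 2704 ≡ 78
52^4 ≡ 78^2 = 6084 ≡ 24
52^8 ≡ 24^2 = 576 ≡ 71
52^16 ≡ 71^2 = 5041 ≡ 92
18 = 16 + 2, so 52^18 ≡ 92·78 ≡ 5 (mod 101)
1·5 = 5 ≡ 5 (mod 101)
81 ≠ 5, so verification fails.

fails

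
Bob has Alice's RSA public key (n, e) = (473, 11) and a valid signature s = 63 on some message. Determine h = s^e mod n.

s^2 ≡ 63^2 = 3969 ≡ 185
s^4 ≡ 185^2 = 34225 ≡ 169
s^8 ≡ 169^2 = 28561 ≡ 181
11 = 8 + 2 + 1, so s^11 ≡ 181·185·63 ≡ 448 (mod 473)

448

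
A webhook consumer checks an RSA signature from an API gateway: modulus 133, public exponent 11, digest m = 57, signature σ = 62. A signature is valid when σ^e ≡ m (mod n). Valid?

Squares mod 133: σ^1≡62, σ^2≡120, σ^4≡36, σ^8≡99
11 = 8 + 2 + 1, so σ^11 ≡ 99·120·62 ≡ 6 (mod 133)
The recovered value 6 does not match the digest 57.

no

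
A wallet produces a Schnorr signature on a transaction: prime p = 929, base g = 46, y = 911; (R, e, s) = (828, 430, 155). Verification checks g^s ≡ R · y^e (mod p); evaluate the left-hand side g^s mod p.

209

46^2 = 2116 ≡ 258
46^4 ≡ 258^2 = 66564 ≡ 605
46^8 ≡ 605^2 = 366025 ≡ 928
46^16 ≡ 928^2 = 861184 ≡ 1
46^32 ≡ 1^2 = 1
46^64 ≡ 1^2 = 1
46^128 ≡ 1^2 = 1
155 = 128 + 16 + 8 + 2 + 1, so 46^155 ≡ 1·1·928·258·46 ≡ 209 (mod 929)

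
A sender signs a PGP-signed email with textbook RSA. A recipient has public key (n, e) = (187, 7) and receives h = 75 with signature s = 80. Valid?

Squares mod 187: s^1≡80, s^2≡42, s^4≡81
7 = 4 + 2 + 1, so s^7 ≡ 81·42·80 ≡ 75 (mod 187)
Since 75 equals the digest 75, verification succeeds.

yes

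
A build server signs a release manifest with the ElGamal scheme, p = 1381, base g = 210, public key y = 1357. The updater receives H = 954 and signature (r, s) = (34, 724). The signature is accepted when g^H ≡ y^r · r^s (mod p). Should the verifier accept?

Left side g^H mod p:
210^2 = 44100 ≡ 1289
210^4 ≡ 1289^2 = 1661521 ≡ 178
210^8 ≡ 178^2 = 31684 ≡ 1302
210^16 ≡ 1302^2 = 1695204 ≡ 717
210^32 ≡ 717^2 = 514089 ≡ 357
210^64 ≡ 357^2 = 127449 ≡ 397
210^128 ≡ 397^2 = 157609 ≡ 175
210^256 ≡ 175^2 = 30625 ≡ 243
210^512 ≡ 243^2 = 59049 ≡ 1047
954 = 512 + 256 + 128 + 32 + 16 + 8 + 2, so 210^954 ≡ 1047·243·175·357·717·1302·1289 ≡ 1244 (mod 1381)
Right side y^r · r^s mod p:
1357^2 = 1841449 ≡ 576
1357^4 ≡ 576^2 = 331776 ≡ 336
1357^8 ≡ 336^2 = 112896 ≡ 1035
1357^16 ≡ 1035^2 = 1071225 ≡ 950
1357^32 ≡ 950^2 = 902500 ≡ 707
34 = 32 + 2, so 1357^34 ≡ 707·576 ≡ 1218 (mod 1381)
34^2 = 1156
34^4 ≡ 1156^2 = 1336336 ≡ 909
34^8 ≡ 909^2 = 826281 ≡ 443
34^16 ≡ 443^2 = 196249 ≡ 147
34^32 ≡ 147^2 = 21609 ≡ 894
34^64 ≡ 894^2 = 799236 ≡ 1018
34^128 ≡ 1018^2 = 1036324 ≡ 574
34^256 ≡ 574^2 = 329476 ≡ 798
34^512 ≡ 798^2 = 636804 ≡ 163
724 = 512 + 128 + 64 + 16 + 4, so 34^724 ≡ 163·574·1018·147·909 ≡ 905 (mod 1381)
1218·905 = 1102290 ≡ 252 (mod 1381)
1244 ≠ 252, so verification fails.

reject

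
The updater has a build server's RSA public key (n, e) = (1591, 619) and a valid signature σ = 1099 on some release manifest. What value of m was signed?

470

σ^2 ≡ 1099^2 = 1207801 ≡ 232
σ^4 ≡ 232^2 = 53824 ≡ 1321
σ^8 ≡ 1321^2 = 1745041 ≡ 1305
σ^16 ≡ 1305^2 = 1703025 ≡ 655
σ^32 ≡ 655^2 = 429025 ≡ 1046
σ^64 ≡ 1046^2 = 1094116 ≡ 1099
σ^128 ≡ 1099^2 = 1207801 ≡ 232
σ^256 ≡ 232^2 = 53824 ≡ 1321
σ^512 ≡ 1321^2 = 1745041 ≡ 1305
619 = 512 + 64 + 32 + 8 + 2 + 1, so σ^619 ≡ 1305·1099·1046·1305·232·1099 ≡ 470 (mod 1591)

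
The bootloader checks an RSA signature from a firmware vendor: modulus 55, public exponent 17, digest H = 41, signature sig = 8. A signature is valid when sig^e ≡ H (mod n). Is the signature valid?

Squares mod 55: sig^1≡8, sig^2≡9, sig^4≡26, sig^8≡16, sig^16≡36
17 = 16 + 1, so sig^17 ≡ 36·8 ≡ 13 (mod 55)
13 ≠ 41, so verification fails.

invalid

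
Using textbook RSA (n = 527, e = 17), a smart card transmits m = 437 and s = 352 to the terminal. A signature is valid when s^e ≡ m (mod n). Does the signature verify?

verifies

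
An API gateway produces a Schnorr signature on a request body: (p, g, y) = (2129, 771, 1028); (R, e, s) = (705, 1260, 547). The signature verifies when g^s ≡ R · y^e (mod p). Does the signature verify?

g^s mod p:
Squares mod 2129: 771^1≡771, 771^2≡450, 771^4≡245, 771^8≡413, 771^16≡249, 771^32≡260, 771^64≡1601, 771^128≡2014, 771^256≡451, 771^512≡1146
547 = 512 + 32 + 2 + 1, so 771^547 ≡ 1146·260·450·771 ≡ 1313 (mod 2129)
R · y^e mod p:
Squares mod 2129: 1028^1≡1028, 1028^2≡800, 1028^4≡1300, 1028^8≡1703, 1028^16≡511, 1028^32≡1383, 1028^64≡847, 1028^128≡2065, 1028^256≡1967, 1028^512≡696, 1028^1024≡1133
1260 = 1024 + 128 + 64 + 32 + 8 + 4, so 1028^1260 ≡ 1133·2065·847·1383·1703·1300 ≡ 1629 (mod 2129)
705·1629 = 1148445 ≡ 914 (mod 2129)
1313 ≠ 914; the check fails.

does not verify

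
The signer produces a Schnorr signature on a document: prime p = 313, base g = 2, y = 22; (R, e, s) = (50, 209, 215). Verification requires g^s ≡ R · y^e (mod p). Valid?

g^s mod p:
2^2 = 4
2^4 ≡ 4^2 = 16
2^8 ≡ 16^2 = 256
2^16 ≡ 256^2 = 65536 ≡ 119
2^32 ≡ 119^2 = 14161 ≡ 76
2^64 ≡ 76^2 = 5776 ≡ 142
2^128 ≡ 142^2 = 20164 ≡ 132
215 = 128 + 64 + 16 + 4 + 2 + 1, so 2^215 ≡ 132·142·119·16·4·2 ≡ 24 (mod 313)
R · y^e mod p:
22^2 = 484 ≡ 171
22^4 ≡ 171^2 = 29241 ≡ 132
22^8 ≡ 132^2 = 17424 ≡ 209
22^16 ≡ 209^2 = 43681 ≡ 174
22^32 ≡ 174^2 = 30276 ≡ 228
22^64 ≡ 228^2 = 51984 ≡ 26
22^128 ≡ 26^2 = 676 ≡ 50
209 = 128 + 64 + 16 + 1, so 22^209 ≡ 50·26·174·22 ≡ 13 (mod 313)
50·13 = 650 ≡ 24 (mod 313)
24 ≡ 24 (mod 313); signature holds.

yes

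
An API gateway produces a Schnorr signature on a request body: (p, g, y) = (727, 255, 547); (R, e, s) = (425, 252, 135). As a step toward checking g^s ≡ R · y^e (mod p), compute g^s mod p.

295

255^2 = 65025 ≡ 322
255^4 ≡ 322^2 = 103684 ≡ 450
255^8 ≡ 450^2 = 202500 ≡ 394
255^16 ≡ 394^2 = 155236 ≡ 385
255^32 ≡ 385^2 = 148225 ≡ 644
255^64 ≡ 644^2 = 414736 ≡ 346
255^128 ≡ 346^2 = 119716 ≡ 488
135 = 128 + 4 + 2 + 1, so 255^135 ≡ 488·450·322·255 ≡ 295 (mod 727)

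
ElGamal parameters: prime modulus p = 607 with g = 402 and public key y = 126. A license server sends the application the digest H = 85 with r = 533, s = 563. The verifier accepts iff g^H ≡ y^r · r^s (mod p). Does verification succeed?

fails

Left side g^H mod p:
Squares mod 607: 402^1≡402, 402^2≡142, 402^4≡133, 402^8≡86, 402^16≡112, 402^32≡404, 402^64≡540
85 = 64 + 16 + 4 + 1, so 402^85 ≡ 540·112·133·402 ≡ 533 (mod 607)
Right side y^r · r^s mod p:
Squares mod 607: 126^1≡126, 126^2≡94, 126^4≡338, 126^8≡128, 126^16≡602, 126^32≡25, 126^64≡18, 126^128≡324, 126^256≡572, 126^512≡11
533 = 512 + 16 + 4 + 1, so 126^533 ≡ 11·602·338·126 ≡ 73 (mod 607)
Squares mod 607: 533^1≡533, 533^2≡13, 533^4≡169, 533^8≡32, 533^16≡417, 533^32≡287, 533^64≡424, 533^128≡104, 533^256≡497, 533^512≡567
563 = 512 + 32 + 16 + 2 + 1, so 533^563 ≡ 567·287·417·13·533 ≡ 227 (mod 607)
73·227 = 16571 ≡ 182 (mod 607)
533 ≠ 182, so verification fails.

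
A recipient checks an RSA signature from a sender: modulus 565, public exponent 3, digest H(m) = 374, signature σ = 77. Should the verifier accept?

Squares mod 565: σ^1≡77, σ^2≡279
3 = 2 + 1, so σ^3 ≡ 279·77 ≡ 13 (mod 565)
σ^3 mod 565 = 13, but H(m) = 374.

reject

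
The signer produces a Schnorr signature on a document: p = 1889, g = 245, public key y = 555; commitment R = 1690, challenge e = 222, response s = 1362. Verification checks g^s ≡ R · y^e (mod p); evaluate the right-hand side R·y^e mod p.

555^2 = 308025 ≡ 118
555^4 ≡ 118^2 = 13924 ≡ 701
555^8 ≡ 701^2 = 491401 ≡ 261
555^16 ≡ 261^2 = 68121 ≡ 117
555^32 ≡ 117^2 = 13689 ≡ 466
555^64 ≡ 466^2 = 217156 ≡ 1810
555^128 ≡ 1810^2 = 3276100 ≡ 574
222 = 128 + 64 + 16 + 8 + 4 + 2, so 555^222 ≡ 574·1810·117·261·701·118 ≡ 889 (mod 1889)
R · y^e ≡ 1690·889 = 1502410 ≡ 655 (mod 1889)

655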